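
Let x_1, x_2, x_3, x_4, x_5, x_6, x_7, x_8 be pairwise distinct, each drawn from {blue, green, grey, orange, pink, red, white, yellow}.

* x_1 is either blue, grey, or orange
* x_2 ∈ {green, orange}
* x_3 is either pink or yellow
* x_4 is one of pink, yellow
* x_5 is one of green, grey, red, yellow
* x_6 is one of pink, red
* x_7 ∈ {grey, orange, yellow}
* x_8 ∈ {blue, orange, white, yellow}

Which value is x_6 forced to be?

Among the 8 variables, white fits only x_8 (and all 8 values in {blue, green, grey, orange, pink, red, white, yellow} must be used), so x_8 = white.
The 7 still-open variables draw from only 7 values {blue, green, grey, orange, pink, red, yellow}, so each is used; only x_1 can be blue, hence x_1 = blue.
x_3 and x_4 share exactly the 2 values {pink, yellow}; by pigeonhole those values go to them, so strike pink, yellow from x_5, x_6, x_7.
So x_6 = red.

red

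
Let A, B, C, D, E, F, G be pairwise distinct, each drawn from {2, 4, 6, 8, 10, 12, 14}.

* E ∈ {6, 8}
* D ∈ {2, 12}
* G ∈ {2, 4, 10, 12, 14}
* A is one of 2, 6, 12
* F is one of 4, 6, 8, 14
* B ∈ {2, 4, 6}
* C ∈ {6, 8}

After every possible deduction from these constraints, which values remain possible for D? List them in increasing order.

The 7 variables draw from only 7 values {2, 4, 6, 8, 10, 12, 14}, so each is used; only G can be 10, hence G = 10.
The 6 still-open variables draw from only 6 values {2, 4, 6, 8, 12, 14}, so each is used; only F can be 14, hence F = 14.
The 5 still-open variables draw from only 5 values {2, 4, 6, 8, 12}, so each is used; only B can be 4, hence B = 4.
C and E share exactly the 2 values {6, 8}; by pigeonhole those values go to them, so strike 6, 8 from A.
No further eliminations apply; D can still be any of 2, 12.

2, 12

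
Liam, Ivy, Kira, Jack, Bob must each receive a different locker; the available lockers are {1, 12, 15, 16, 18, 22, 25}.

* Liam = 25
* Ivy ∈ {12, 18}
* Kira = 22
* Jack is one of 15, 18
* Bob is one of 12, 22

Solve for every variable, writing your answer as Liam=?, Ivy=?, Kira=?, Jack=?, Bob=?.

Liam=25, Ivy=18, Kira=22, Jack=15, Bob=12

Liam's domain is down to {25}, so Liam = 25.
Kira must be 22 (only option left). Eliminate 22 elsewhere: Bob.
That leaves Bob = 12. So Ivy can't be 12.
Ivy has just one choice, so Ivy = 18. Eliminate 18 elsewhere: Jack.
That leaves Jack = 15.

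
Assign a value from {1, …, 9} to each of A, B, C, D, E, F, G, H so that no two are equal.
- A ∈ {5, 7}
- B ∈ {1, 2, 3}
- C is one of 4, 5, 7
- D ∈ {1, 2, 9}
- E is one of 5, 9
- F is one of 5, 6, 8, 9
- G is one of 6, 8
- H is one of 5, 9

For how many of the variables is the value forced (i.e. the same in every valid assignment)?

E and H share exactly the 2 values {5, 9}; by pigeonhole those values go to them, so strike 5, 9 from A, C, D, F.
That leaves A = 7. Eliminate 7 elsewhere: C.
C's domain is down to {4}, so C = 4.
Determined: A=7, C=4. The other variables each still have more than one consistent value. That makes 2.

2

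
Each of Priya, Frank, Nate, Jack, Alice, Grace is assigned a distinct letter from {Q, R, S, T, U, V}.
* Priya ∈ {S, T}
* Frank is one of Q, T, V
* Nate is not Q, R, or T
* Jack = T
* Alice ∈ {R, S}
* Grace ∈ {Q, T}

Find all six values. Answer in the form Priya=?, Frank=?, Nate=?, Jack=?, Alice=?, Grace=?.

Priya=S, Frank=V, Nate=U, Jack=T, Alice=R, Grace=Q

Jack's domain is down to {T}, so Jack = T. Remove T from Priya, Frank, Grace.
Grace must be Q (only option left). So Frank can't be Q.
Priya has just one choice, so Priya = S. Eliminate S elsewhere: Nate, Alice.
That leaves Frank = V. Remove V from Nate.
Nate must be U (only option left).
Alice must be R (only option left).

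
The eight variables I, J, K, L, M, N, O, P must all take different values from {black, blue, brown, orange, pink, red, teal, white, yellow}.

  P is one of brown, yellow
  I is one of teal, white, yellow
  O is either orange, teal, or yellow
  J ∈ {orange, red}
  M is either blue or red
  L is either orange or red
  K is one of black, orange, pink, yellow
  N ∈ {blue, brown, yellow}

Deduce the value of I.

white

The 2 variables J and L are confined to {orange, red}, which locks those values in; drop them from K, M, O.
M's domain is down to {blue}, so M = blue. So N can't be blue.
The 2 variables N and P are confined to {brown, yellow}, which locks those values in; drop them from I, K, O.
O must be teal (only option left). Remove teal from I.
So I = white.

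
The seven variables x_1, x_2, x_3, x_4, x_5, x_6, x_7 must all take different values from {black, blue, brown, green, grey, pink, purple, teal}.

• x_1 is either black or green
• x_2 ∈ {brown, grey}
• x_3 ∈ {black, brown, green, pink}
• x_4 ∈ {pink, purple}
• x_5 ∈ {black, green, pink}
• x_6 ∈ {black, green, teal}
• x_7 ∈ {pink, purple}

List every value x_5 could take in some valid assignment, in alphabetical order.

The 7 variables draw from only 7 values {black, brown, green, grey, pink, purple, teal}, so each is used; only x_2 can be grey, hence x_2 = grey.
The 6 still-open variables together cover exactly {black, brown, green, pink, purple, teal} — 6 values for 6 variables — and brown appears only in x_3's list, so x_3 = brown.
The 5 still-open variables together cover exactly {black, green, pink, purple, teal} — 5 values for 5 variables — and teal appears only in x_6's list, so x_6 = teal.
x_4 and x_7 share exactly the 2 values {pink, purple}; by pigeonhole those values go to them, so strike pink, purple from x_5.
No further eliminations apply; x_5 can still be any of black, green.

black, green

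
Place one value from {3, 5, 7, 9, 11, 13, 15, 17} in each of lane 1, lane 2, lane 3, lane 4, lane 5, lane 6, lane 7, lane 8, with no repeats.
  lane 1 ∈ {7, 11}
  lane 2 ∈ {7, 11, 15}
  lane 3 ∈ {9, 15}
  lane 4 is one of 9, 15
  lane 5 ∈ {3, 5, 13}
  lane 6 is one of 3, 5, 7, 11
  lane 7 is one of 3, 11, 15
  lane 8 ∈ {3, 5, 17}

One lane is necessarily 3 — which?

The 8 variables together cover exactly {3, 5, 7, 9, 11, 13, 15, 17} — 8 values for 8 variables — and 13 appears only in lane 5's list, so lane 5 = 13.
The 7 still-open variables draw from only 7 values {3, 5, 7, 9, 11, 15, 17}, so each is used; only lane 8 can be 17, hence lane 8 = 17.
The 6 still-open variables draw from only 6 values {3, 5, 7, 9, 11, 15}, so each is used; only lane 6 can be 5, hence lane 6 = 5.
The 5 still-open variables draw from only 5 values {3, 7, 9, 11, 15}, so each is used; only lane 7 can be 3, hence lane 7 = 3.

lane 7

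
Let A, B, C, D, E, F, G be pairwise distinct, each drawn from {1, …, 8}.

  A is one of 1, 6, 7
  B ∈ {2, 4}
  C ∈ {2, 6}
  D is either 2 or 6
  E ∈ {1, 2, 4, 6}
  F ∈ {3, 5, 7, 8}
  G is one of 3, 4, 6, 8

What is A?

The 2 variables C and D are confined to {2, 6}, which locks those values in; drop them from A, B, E, G.
B must be 4 (only option left). So E, G can't be 4.
E's domain is down to {1}, so E = 1. So A can't be 1.
So A = 7.

7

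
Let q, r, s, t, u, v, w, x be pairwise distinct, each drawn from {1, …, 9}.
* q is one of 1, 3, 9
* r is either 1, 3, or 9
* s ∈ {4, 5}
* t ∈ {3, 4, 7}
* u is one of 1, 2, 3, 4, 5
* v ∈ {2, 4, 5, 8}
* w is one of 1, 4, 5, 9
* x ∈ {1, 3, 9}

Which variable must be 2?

u

Among the 8 variables, 7 fits only t (and all 8 values in {1, 2, 3, 4, 5, 7, 8, 9} must be used), so t = 7.
The 7 still-open variables together cover exactly {1, 2, 3, 4, 5, 8, 9} — 7 values for 7 variables — and 8 appears only in v's list, so v = 8.
The 6 still-open variables together cover exactly {1, 2, 3, 4, 5, 9} — 6 values for 6 variables — and 2 appears only in u's list, so u = 2.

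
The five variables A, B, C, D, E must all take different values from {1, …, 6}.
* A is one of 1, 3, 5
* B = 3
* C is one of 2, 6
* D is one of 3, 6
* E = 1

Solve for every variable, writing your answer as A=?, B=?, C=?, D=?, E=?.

A=5, B=3, C=2, D=6, E=1

B has just one choice, so B = 3. Strike 3 from A, D.
D has just one choice, so D = 6. Eliminate 6 elsewhere: C.
E has just one choice, so E = 1. Eliminate 1 elsewhere: A.
That leaves A = 5.
C's domain is down to {2}, so C = 2.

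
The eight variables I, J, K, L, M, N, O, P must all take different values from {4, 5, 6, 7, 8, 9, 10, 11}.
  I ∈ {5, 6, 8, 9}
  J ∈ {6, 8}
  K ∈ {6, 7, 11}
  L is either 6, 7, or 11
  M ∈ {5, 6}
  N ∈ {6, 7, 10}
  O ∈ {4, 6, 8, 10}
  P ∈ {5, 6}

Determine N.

10

Among the 8 variables, 4 fits only O (and all 8 values in {4, 5, 6, 7, 8, 9, 10, 11} must be used), so O = 4.
The 7 still-open variables together cover exactly {5, 6, 7, 8, 9, 10, 11} — 7 values for 7 variables — and 9 appears only in I's list, so I = 9.
The 6 still-open variables draw from only 6 values {5, 6, 7, 8, 10, 11}, so each is used; only J can be 8, hence J = 8.
Among the 5 still-open variables, 10 fits only N (and all 5 values in {5, 6, 7, 10, 11} must be used), so N = 10.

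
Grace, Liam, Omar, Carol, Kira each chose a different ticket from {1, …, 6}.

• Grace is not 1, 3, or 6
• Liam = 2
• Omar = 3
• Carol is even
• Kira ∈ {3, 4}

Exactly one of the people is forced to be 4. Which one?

Kira

Liam's domain is down to {2}, so Liam = 2. So Grace, Carol can't be 2.
Omar's domain is down to {3}, so Omar = 3. Eliminate 3 elsewhere: Kira.
So 4 goes to Kira.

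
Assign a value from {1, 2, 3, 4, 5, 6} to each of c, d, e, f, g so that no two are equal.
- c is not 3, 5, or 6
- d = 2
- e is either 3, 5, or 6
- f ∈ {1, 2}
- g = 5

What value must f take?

1

d must be 2 (only option left). Strike 2 from c, f.
So f = 1.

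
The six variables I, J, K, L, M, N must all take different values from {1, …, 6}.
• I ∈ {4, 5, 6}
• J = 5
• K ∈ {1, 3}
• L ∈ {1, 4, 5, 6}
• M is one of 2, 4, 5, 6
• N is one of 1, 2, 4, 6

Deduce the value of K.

J has just one choice, so J = 5. Eliminate 5 elsewhere: I, L, M.
The 5 still-open variables draw from only 5 values {1, 2, 3, 4, 6}, so each is used; only K can be 3, hence K = 3.

3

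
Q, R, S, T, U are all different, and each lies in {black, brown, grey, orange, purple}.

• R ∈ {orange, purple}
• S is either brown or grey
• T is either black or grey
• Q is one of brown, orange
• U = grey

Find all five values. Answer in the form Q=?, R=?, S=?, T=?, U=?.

U must be grey (only option left). So S, T can't be grey.
S's domain is down to {brown}, so S = brown. Strike brown from Q.
T must be black (only option left).
Q has just one choice, so Q = orange. Eliminate orange elsewhere: R.
R must be purple (only option left).

Q=orange, R=purple, S=brown, T=black, U=grey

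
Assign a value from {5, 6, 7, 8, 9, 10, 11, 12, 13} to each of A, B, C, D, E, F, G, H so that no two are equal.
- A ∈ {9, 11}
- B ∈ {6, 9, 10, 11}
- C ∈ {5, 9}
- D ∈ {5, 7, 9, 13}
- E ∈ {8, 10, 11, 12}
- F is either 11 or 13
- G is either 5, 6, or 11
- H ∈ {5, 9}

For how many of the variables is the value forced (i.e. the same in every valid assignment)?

5

C and H between them cover only {5, 9} — a naked pair. Remove those values from A, B, D, G.
A has just one choice, so A = 11. Remove 11 from B, E, F, G.
That leaves F = 13. Strike 13 from D.
G has just one choice, so G = 6. Remove 6 from B.
B's domain is down to {10}, so B = 10. Remove 10 from E.
D's domain is down to {7}, so D = 7.
Determined: A=11, B=10, D=7, F=13, G=6. The other variables each still have more than one consistent value. That makes 5.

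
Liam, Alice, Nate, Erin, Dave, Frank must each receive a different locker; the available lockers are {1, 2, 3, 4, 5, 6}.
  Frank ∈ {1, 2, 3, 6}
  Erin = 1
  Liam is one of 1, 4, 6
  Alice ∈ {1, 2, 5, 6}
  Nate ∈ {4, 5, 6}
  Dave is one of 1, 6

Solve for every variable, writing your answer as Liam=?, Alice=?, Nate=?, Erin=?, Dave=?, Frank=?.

Liam=4, Alice=2, Nate=5, Erin=1, Dave=6, Frank=3

Erin's domain is down to {1}, so Erin = 1. Eliminate 1 elsewhere: Liam, Alice, Dave, Frank.
Dave must be 6 (only option left). Remove 6 from Liam, Alice, Nate, Frank.
That leaves Liam = 4. Remove 4 from Nate.
Nate's domain is down to {5}, so Nate = 5. Strike 5 from Alice.
Alice's domain is down to {2}, so Alice = 2. Strike 2 from Frank.
Frank has just one choice, so Frank = 3.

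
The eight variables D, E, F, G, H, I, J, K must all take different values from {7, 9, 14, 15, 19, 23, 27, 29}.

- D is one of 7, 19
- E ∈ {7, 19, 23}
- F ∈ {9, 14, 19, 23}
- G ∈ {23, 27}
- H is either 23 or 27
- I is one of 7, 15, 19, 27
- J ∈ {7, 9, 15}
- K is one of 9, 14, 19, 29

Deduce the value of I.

The 8 variables together cover exactly {7, 9, 14, 15, 19, 23, 27, 29} — 8 values for 8 variables — and 29 appears only in K's list, so K = 29.
The 7 still-open variables together cover exactly {7, 9, 14, 15, 19, 23, 27} — 7 values for 7 variables — and 14 appears only in F's list, so F = 14.
The 6 still-open variables draw from only 6 values {7, 9, 15, 19, 23, 27}, so each is used; only J can be 9, hence J = 9.
The 5 still-open variables draw from only 5 values {7, 15, 19, 23, 27}, so each is used; only I can be 15, hence I = 15.

15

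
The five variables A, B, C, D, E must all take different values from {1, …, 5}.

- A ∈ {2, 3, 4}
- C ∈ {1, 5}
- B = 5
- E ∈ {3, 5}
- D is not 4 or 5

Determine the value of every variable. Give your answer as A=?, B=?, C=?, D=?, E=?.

B must be 5 (only option left). So C, E can't be 5.
C has just one choice, so C = 1. Remove 1 from D.
E's domain is down to {3}, so E = 3. Remove 3 from A, D.
D must be 2 (only option left). Strike 2 from A.
That leaves A = 4.

A=4, B=5, C=1, D=2, E=3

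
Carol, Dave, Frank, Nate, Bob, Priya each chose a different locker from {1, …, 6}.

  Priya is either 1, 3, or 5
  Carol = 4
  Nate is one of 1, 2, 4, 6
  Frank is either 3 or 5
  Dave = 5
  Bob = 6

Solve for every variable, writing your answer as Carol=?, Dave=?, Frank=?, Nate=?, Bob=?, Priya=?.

Carol=4, Dave=5, Frank=3, Nate=2, Bob=6, Priya=1

Carol's domain is down to {4}, so Carol = 4. Strike 4 from Nate.
Dave's domain is down to {5}, so Dave = 5. Eliminate 5 elsewhere: Frank, Priya.
That leaves Frank = 3. So Priya can't be 3.
That leaves Bob = 6. Strike 6 from Nate.
Priya must be 1 (only option left). Strike 1 from Nate.
Nate must be 2 (only option left).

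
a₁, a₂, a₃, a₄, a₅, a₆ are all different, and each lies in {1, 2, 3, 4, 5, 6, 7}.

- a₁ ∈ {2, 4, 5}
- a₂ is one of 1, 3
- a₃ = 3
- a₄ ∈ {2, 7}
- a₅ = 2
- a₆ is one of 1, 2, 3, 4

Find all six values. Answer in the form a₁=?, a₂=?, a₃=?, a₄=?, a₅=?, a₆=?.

a₁=5, a₂=1, a₃=3, a₄=7, a₅=2, a₆=4

a₃ must be 3 (only option left). Strike 3 from a₂, a₆.
a₅'s domain is down to {2}, so a₅ = 2. Eliminate 2 elsewhere: a₁, a₄, a₆.
a₂ must be 1 (only option left). Strike 1 from a₆.
a₄ has just one choice, so a₄ = 7.
a₆ has just one choice, so a₆ = 4. So a₁ can't be 4.
a₁ has just one choice, so a₁ = 5.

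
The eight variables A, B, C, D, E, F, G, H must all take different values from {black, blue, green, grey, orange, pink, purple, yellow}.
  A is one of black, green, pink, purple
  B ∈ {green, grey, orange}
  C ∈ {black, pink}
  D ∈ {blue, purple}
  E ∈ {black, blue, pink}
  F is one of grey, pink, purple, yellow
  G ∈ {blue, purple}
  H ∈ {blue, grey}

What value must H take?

grey

The 8 variables together cover exactly {black, blue, green, grey, orange, pink, purple, yellow} — 8 values for 8 variables — and orange appears only in B's list, so B = orange.
The 7 still-open variables together cover exactly {black, blue, green, grey, pink, purple, yellow} — 7 values for 7 variables — and green appears only in A's list, so A = green.
The 6 still-open variables together cover exactly {black, blue, grey, pink, purple, yellow} — 6 values for 6 variables — and yellow appears only in F's list, so F = yellow.
Among the 5 still-open variables, grey fits only H (and all 5 values in {black, blue, grey, pink, purple} must be used), so H = grey.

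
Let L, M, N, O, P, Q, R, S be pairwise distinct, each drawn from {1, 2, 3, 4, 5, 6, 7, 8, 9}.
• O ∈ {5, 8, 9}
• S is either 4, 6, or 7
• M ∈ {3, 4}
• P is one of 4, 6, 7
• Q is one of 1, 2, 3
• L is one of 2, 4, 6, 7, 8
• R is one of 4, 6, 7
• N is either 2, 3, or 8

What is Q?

P, R, S share exactly the 3 values {4, 6, 7}; by pigeonhole those values go to them, so strike 4, 6, 7 from L, M.
That leaves M = 3. Remove 3 from N, Q.
The 2 variables L and N are confined to {2, 8}, which locks those values in; drop them from O, Q.
So Q = 1.

1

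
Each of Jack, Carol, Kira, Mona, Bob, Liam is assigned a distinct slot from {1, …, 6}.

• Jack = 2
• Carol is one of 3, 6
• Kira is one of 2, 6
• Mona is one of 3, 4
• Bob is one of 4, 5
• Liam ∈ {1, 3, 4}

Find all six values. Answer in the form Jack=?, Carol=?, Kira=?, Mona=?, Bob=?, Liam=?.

Jack=2, Carol=3, Kira=6, Mona=4, Bob=5, Liam=1

Jack must be 2 (only option left). Eliminate 2 elsewhere: Kira.
Kira's domain is down to {6}, so Kira = 6. So Carol can't be 6.
That leaves Carol = 3. Strike 3 from Mona, Liam.
Mona must be 4 (only option left). Eliminate 4 elsewhere: Bob, Liam.
Bob's domain is down to {5}, so Bob = 5.
Liam must be 1 (only option left).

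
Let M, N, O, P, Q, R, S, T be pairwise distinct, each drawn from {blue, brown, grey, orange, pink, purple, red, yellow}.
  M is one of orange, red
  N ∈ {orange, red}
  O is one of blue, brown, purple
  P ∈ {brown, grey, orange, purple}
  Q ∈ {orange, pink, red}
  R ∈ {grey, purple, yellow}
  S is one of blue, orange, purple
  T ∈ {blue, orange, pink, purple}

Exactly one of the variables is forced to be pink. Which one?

The 8 variables draw from only 8 values {blue, brown, grey, orange, pink, purple, red, yellow}, so each is used; only R can be yellow, hence R = yellow.
The 7 still-open variables draw from only 7 values {blue, brown, grey, orange, pink, purple, red}, so each is used; only P can be grey, hence P = grey.
The 6 still-open variables together cover exactly {blue, brown, orange, pink, purple, red} — 6 values for 6 variables — and brown appears only in O's list, so O = brown.
M and N share exactly the 2 values {orange, red}; by pigeonhole those values go to them, so strike orange, red from Q, S, T.
So pink goes to Q.

Q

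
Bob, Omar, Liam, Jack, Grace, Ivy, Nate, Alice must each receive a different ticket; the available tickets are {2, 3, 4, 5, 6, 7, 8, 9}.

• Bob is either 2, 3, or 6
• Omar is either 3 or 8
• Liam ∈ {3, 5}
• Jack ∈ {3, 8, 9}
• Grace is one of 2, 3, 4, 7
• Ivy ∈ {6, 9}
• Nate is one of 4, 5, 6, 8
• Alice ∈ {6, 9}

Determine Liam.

5

The 8 variables draw from only 8 values {2, 3, 4, 5, 6, 7, 8, 9}, so each is used; only Grace can be 7, hence Grace = 7.
The 7 still-open variables together cover exactly {2, 3, 4, 5, 6, 8, 9} — 7 values for 7 variables — and 2 appears only in Bob's list, so Bob = 2.
The 6 still-open variables draw from only 6 values {3, 4, 5, 6, 8, 9}, so each is used; only Nate can be 4, hence Nate = 4.
The 5 still-open variables together cover exactly {3, 5, 6, 8, 9} — 5 values for 5 variables — and 5 appears only in Liam's list, so Liam = 5.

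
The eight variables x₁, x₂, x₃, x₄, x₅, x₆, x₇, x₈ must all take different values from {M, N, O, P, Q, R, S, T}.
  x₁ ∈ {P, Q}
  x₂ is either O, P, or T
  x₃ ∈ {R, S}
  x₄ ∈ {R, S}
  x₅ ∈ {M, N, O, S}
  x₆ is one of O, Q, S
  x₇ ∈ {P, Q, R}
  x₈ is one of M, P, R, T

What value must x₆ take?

Among the 8 variables, N fits only x₅ (and all 8 values in {M, N, O, P, Q, R, S, T} must be used), so x₅ = N.
The 7 still-open variables draw from only 7 values {M, O, P, Q, R, S, T}, so each is used; only x₈ can be M, hence x₈ = M.
The 6 still-open variables draw from only 6 values {O, P, Q, R, S, T}, so each is used; only x₂ can be T, hence x₂ = T.
The 5 still-open variables together cover exactly {O, P, Q, R, S} — 5 values for 5 variables — and O appears only in x₆'s list, so x₆ = O.

O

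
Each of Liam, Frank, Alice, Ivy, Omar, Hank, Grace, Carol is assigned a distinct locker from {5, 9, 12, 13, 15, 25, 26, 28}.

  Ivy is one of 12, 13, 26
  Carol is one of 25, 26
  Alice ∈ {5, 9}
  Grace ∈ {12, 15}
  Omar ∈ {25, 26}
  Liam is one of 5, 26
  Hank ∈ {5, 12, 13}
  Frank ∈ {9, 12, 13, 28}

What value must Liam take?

The 8 variables together cover exactly {5, 9, 12, 13, 15, 25, 26, 28} — 8 values for 8 variables — and 15 appears only in Grace's list, so Grace = 15.
The 7 still-open variables together cover exactly {5, 9, 12, 13, 25, 26, 28} — 7 values for 7 variables — and 28 appears only in Frank's list, so Frank = 28.
The 6 still-open variables together cover exactly {5, 9, 12, 13, 25, 26} — 6 values for 6 variables — and 9 appears only in Alice's list, so Alice = 9.
Omar and Carol share exactly the 2 values {25, 26}; by pigeonhole those values go to them, so strike 25, 26 from Liam, Ivy.
So Liam = 5.

5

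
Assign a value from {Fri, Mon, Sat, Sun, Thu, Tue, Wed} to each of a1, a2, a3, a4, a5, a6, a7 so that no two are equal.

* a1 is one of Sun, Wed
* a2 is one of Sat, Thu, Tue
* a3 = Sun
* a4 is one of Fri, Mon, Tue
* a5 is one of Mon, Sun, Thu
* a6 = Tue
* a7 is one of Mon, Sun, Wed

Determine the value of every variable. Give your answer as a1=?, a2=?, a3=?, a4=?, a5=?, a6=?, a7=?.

a3's domain is down to {Sun}, so a3 = Sun. Strike Sun from a1, a5, a7.
That leaves a6 = Tue. So a2, a4 can't be Tue.
That leaves a1 = Wed. So a7 can't be Wed.
a7 must be Mon (only option left). Eliminate Mon elsewhere: a4, a5.
That leaves a4 = Fri.
a5 must be Thu (only option left). Remove Thu from a2.
That leaves a2 = Sat.

a1=Wed, a2=Sat, a3=Sun, a4=Fri, a5=Thu, a6=Tue, a7=Mon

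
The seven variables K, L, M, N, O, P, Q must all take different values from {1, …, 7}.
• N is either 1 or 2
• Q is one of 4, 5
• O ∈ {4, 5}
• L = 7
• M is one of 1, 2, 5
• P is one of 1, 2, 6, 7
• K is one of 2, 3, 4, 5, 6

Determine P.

6

L must be 7 (only option left). Remove 7 from P.
The 6 still-open variables together cover exactly {1, 2, 3, 4, 5, 6} — 6 values for 6 variables — and 3 appears only in K's list, so K = 3.
The 5 still-open variables draw from only 5 values {1, 2, 4, 5, 6}, so each is used; only P can be 6, hence P = 6.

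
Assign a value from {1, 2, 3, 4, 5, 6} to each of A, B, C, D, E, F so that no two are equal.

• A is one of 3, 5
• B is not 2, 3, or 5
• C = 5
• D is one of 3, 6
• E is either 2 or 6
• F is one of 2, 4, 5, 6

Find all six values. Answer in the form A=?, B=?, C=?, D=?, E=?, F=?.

A=3, B=1, C=5, D=6, E=2, F=4

C's domain is down to {5}, so C = 5. Remove 5 from A, F.
A must be 3 (only option left). So D can't be 3.
That leaves D = 6. So B, E, F can't be 6.
That leaves E = 2. Strike 2 from F.
That leaves F = 4. So B can't be 4.
That leaves B = 1.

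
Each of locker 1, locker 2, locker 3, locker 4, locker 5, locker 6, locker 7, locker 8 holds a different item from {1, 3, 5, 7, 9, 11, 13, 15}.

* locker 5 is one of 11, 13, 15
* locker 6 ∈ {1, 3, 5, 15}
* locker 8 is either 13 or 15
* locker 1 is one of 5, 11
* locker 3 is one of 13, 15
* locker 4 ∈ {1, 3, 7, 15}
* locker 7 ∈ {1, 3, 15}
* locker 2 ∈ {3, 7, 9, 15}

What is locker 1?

5

The 8 variables together cover exactly {1, 3, 5, 7, 9, 11, 13, 15} — 8 values for 8 variables — and 9 appears only in locker 2's list, so locker 2 = 9.
The 7 still-open variables together cover exactly {1, 3, 5, 7, 11, 13, 15} — 7 values for 7 variables — and 7 appears only in locker 4's list, so locker 4 = 7.
locker 3 and locker 8 share exactly the 2 values {13, 15}; by pigeonhole those values go to them, so strike 13, 15 from locker 5, locker 6, locker 7.
That leaves locker 5 = 11. So locker 1 can't be 11.
So locker 1 = 5.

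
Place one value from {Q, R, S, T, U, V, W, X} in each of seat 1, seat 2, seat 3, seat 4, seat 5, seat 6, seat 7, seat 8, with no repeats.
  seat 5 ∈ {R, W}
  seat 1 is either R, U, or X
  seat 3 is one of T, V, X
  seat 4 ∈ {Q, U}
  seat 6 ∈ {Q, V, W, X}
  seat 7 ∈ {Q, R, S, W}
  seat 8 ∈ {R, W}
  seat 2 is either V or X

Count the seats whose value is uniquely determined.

The 8 variables draw from only 8 values {Q, R, S, T, U, V, W, X}, so each is used; only seat 7 can be S, hence seat 7 = S.
Among the 7 still-open variables, T fits only seat 3 (and all 7 values in {Q, R, T, U, V, W, X} must be used), so seat 3 = T.
seat 5 and seat 8 share exactly the 2 values {R, W}; by pigeonhole those values go to them, so strike R, W from seat 1, seat 6.
Determined: seat 3=T, seat 7=S. The other seats each still have more than one consistent value. That makes 2.

2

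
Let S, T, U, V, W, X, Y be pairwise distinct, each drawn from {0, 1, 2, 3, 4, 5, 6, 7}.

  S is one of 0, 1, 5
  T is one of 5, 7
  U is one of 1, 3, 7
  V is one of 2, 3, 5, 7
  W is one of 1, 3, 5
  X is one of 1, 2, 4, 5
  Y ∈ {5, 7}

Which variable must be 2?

Among the 7 variables, 0 fits only S (and all 7 values in {0, 1, 2, 3, 4, 5, 7} must be used), so S = 0.
Among the 6 still-open variables, 4 fits only X (and all 6 values in {1, 2, 3, 4, 5, 7} must be used), so X = 4.
Among the 5 still-open variables, 2 fits only V (and all 5 values in {1, 2, 3, 5, 7} must be used), so V = 2.

V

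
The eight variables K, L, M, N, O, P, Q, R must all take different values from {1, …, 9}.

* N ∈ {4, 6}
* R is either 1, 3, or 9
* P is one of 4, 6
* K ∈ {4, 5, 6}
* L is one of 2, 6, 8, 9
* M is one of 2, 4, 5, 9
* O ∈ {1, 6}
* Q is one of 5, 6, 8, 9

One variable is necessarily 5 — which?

The 8 variables together cover exactly {1, 2, 3, 4, 5, 6, 8, 9} — 8 values for 8 variables — and 3 appears only in R's list, so R = 3.
Among the 7 still-open variables, 1 fits only O (and all 7 values in {1, 2, 4, 5, 6, 8, 9} must be used), so O = 1.
N and P between them cover only {4, 6} — a naked pair. Remove those values from K, L, M, Q.
So 5 goes to K.

K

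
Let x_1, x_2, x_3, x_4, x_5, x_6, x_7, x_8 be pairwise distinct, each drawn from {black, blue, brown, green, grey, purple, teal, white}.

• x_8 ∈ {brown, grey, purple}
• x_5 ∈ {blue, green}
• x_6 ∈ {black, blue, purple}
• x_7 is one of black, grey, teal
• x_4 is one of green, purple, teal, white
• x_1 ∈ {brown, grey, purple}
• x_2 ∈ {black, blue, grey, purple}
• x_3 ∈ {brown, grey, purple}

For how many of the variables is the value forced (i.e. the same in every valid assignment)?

The 8 variables draw from only 8 values {black, blue, brown, green, grey, purple, teal, white}, so each is used; only x_4 can be white, hence x_4 = white.
The 7 still-open variables together cover exactly {black, blue, brown, green, grey, purple, teal} — 7 values for 7 variables — and green appears only in x_5's list, so x_5 = green.
Among the 6 still-open variables, teal fits only x_7 (and all 6 values in {black, blue, brown, grey, purple, teal} must be used), so x_7 = teal.
x_1, x_3, x_8 share exactly the 3 values {brown, grey, purple}; by pigeonhole those values go to them, so strike brown, grey, purple from x_2, x_6.
Determined: x_4=white, x_5=green, x_7=teal. The other variables each still have more than one consistent value. That makes 3.

3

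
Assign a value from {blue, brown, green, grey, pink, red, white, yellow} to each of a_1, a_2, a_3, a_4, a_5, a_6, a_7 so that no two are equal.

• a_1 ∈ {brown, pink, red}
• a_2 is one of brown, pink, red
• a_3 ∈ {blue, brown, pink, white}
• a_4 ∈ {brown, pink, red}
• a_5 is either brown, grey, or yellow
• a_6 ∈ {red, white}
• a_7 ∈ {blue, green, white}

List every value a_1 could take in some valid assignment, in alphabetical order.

brown, pink, red

a_1, a_2, a_4 between them cover only {brown, pink, red} — a naked triple. Remove those values from a_3, a_5, a_6.
a_6 has just one choice, so a_6 = white. Remove white from a_3, a_7.
That leaves a_3 = blue. So a_7 can't be blue.
That leaves a_7 = green.
No further eliminations apply; a_1 can still be any of brown, pink, red.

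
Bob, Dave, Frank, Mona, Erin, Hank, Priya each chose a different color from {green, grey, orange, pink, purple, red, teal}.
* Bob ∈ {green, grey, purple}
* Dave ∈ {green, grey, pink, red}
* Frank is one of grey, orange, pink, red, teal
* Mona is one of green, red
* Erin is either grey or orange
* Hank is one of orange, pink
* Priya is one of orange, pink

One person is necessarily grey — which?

Erin

The 7 variables draw from only 7 values {green, grey, orange, pink, purple, red, teal}, so each is used; only Bob can be purple, hence Bob = purple.
The 6 still-open variables together cover exactly {green, grey, orange, pink, red, teal} — 6 values for 6 variables — and teal appears only in Frank's list, so Frank = teal.
Hank and Priya share exactly the 2 values {orange, pink}; by pigeonhole those values go to them, so strike orange, pink from Dave, Erin.
So grey goes to Erin.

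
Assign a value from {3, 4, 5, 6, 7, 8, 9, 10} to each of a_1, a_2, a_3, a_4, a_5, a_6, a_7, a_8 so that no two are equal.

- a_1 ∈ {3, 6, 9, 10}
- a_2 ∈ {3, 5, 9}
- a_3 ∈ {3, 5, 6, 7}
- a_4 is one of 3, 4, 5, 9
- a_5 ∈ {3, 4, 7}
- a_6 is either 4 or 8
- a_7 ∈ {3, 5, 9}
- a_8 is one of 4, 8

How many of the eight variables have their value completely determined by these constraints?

3

The 8 variables draw from only 8 values {3, 4, 5, 6, 7, 8, 9, 10}, so each is used; only a_1 can be 10, hence a_1 = 10.
Among the 7 still-open variables, 6 fits only a_3 (and all 7 values in {3, 4, 5, 6, 7, 8, 9} must be used), so a_3 = 6.
Among the 6 still-open variables, 7 fits only a_5 (and all 6 values in {3, 4, 5, 7, 8, 9} must be used), so a_5 = 7.
The 2 variables a_6 and a_8 are confined to {4, 8}, which locks those values in; drop them from a_4.
Determined: a_1=10, a_3=6, a_5=7. The other variables each still have more than one consistent value. That makes 3.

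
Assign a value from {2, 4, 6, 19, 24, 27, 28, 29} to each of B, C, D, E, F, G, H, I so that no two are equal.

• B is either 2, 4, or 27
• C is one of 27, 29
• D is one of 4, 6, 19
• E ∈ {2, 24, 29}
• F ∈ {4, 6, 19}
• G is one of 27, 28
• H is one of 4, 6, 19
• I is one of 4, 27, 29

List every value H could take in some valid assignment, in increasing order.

4, 6, 19

The 8 variables together cover exactly {2, 4, 6, 19, 24, 27, 28, 29} — 8 values for 8 variables — and 24 appears only in E's list, so E = 24.
The 7 still-open variables together cover exactly {2, 4, 6, 19, 27, 28, 29} — 7 values for 7 variables — and 2 appears only in B's list, so B = 2.
The 6 still-open variables together cover exactly {4, 6, 19, 27, 28, 29} — 6 values for 6 variables — and 28 appears only in G's list, so G = 28.
The 3 variables D, F, H are confined to {4, 6, 19}, which locks those values in; drop them from I.
No further eliminations apply; H can still be any of 4, 6, 19.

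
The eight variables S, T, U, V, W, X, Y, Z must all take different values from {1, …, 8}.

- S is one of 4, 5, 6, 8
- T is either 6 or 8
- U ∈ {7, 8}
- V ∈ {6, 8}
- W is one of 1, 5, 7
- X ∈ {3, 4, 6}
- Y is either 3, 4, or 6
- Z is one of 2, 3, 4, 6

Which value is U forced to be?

7

The 8 variables together cover exactly {1, 2, 3, 4, 5, 6, 7, 8} — 8 values for 8 variables — and 1 appears only in W's list, so W = 1.
The 7 still-open variables together cover exactly {2, 3, 4, 5, 6, 7, 8} — 7 values for 7 variables — and 2 appears only in Z's list, so Z = 2.
Among the 6 still-open variables, 5 fits only S (and all 6 values in {3, 4, 5, 6, 7, 8} must be used), so S = 5.
The 5 still-open variables draw from only 5 values {3, 4, 6, 7, 8}, so each is used; only U can be 7, hence U = 7.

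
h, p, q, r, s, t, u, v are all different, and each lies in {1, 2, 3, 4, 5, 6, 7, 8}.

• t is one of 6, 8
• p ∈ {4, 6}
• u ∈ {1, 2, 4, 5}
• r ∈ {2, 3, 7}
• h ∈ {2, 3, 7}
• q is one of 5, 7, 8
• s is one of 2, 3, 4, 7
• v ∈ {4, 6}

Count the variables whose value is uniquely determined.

Among the 8 variables, 1 fits only u (and all 8 values in {1, 2, 3, 4, 5, 6, 7, 8} must be used), so u = 1.
The 7 still-open variables together cover exactly {2, 3, 4, 5, 6, 7, 8} — 7 values for 7 variables — and 5 appears only in q's list, so q = 5.
The 6 still-open variables together cover exactly {2, 3, 4, 6, 7, 8} — 6 values for 6 variables — and 8 appears only in t's list, so t = 8.
The 2 variables p and v are confined to {4, 6}, which locks those values in; drop them from s.
Determined: q=5, t=8, u=1. The other variables each still have more than one consistent value. That makes 3.

3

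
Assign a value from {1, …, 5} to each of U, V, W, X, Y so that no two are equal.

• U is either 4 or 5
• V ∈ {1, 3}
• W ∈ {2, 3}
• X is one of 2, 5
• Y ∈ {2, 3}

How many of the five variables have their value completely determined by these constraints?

3

Among the 5 variables, 1 fits only V (and all 5 values in {1, 2, 3, 4, 5} must be used), so V = 1.
The 4 still-open variables draw from only 4 values {2, 3, 4, 5}, so each is used; only U can be 4, hence U = 4.
Among the 3 still-open variables, 5 fits only X (and all 3 values in {2, 3, 5} must be used), so X = 5.
Determined: U=4, V=1, X=5. The other variables each still have more than one consistent value. That makes 3.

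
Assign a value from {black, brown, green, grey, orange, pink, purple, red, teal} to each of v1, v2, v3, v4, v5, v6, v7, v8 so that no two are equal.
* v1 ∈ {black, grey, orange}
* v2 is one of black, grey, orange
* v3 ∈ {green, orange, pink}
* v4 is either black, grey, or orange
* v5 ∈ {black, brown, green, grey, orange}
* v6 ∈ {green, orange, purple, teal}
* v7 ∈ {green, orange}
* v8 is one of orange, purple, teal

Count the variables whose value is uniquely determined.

Among the 8 variables, brown fits only v5 (and all 8 values in {black, brown, green, grey, orange, pink, purple, teal} must be used), so v5 = brown.
The 7 still-open variables draw from only 7 values {black, green, grey, orange, pink, purple, teal}, so each is used; only v3 can be pink, hence v3 = pink.
v1, v2, v4 between them cover only {black, grey, orange} — a naked triple. Remove those values from v6, v7, v8.
v7 must be green (only option left). Eliminate green elsewhere: v6.
Determined: v3=pink, v5=brown, v7=green. The other variables each still have more than one consistent value. That makes 3.

3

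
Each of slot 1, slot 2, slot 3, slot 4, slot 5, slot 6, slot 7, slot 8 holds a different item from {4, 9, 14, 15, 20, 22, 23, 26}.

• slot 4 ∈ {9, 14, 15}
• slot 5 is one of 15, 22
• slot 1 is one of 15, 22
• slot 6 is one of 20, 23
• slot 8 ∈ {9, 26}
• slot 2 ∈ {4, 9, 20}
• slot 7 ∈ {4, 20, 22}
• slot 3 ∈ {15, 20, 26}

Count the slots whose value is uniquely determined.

2

The 8 variables together cover exactly {4, 9, 14, 15, 20, 22, 23, 26} — 8 values for 8 variables — and 14 appears only in slot 4's list, so slot 4 = 14.
The 7 still-open variables together cover exactly {4, 9, 15, 20, 22, 23, 26} — 7 values for 7 variables — and 23 appears only in slot 6's list, so slot 6 = 23.
slot 1 and slot 5 between them cover only {15, 22} — a naked pair. Remove those values from slot 3, slot 7.
Determined: slot 4=14, slot 6=23. The other slots each still have more than one consistent value. That makes 2.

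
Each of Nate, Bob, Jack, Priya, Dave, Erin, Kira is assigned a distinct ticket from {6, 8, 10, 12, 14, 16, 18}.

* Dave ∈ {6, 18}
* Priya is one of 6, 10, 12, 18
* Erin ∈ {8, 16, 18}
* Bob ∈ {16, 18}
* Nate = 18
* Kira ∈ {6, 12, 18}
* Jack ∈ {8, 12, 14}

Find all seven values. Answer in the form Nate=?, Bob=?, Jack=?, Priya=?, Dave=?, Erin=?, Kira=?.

Nate's domain is down to {18}, so Nate = 18. So Bob, Priya, Dave, Erin, Kira can't be 18.
That leaves Bob = 16. Eliminate 16 elsewhere: Erin.
That leaves Dave = 6. So Priya, Kira can't be 6.
Erin has just one choice, so Erin = 8. Eliminate 8 elsewhere: Jack.
Kira must be 12 (only option left). So Jack, Priya can't be 12.
Jack has just one choice, so Jack = 14.
Priya's domain is down to {10}, so Priya = 10.

Nate=18, Bob=16, Jack=14, Priya=10, Dave=6, Erin=8, Kira=12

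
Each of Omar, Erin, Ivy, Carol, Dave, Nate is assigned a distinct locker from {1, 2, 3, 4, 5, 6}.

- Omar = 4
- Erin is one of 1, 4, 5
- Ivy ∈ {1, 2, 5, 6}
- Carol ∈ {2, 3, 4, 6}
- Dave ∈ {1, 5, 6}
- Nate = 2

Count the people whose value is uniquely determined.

Omar's domain is down to {4}, so Omar = 4. So Erin, Carol can't be 4.
Nate's domain is down to {2}, so Nate = 2. Remove 2 from Ivy, Carol.
The 4 still-open variables draw from only 4 values {1, 3, 5, 6}, so each is used; only Carol can be 3, hence Carol = 3.
Determined: Omar=4, Carol=3, Nate=2. The other people each still have more than one consistent value. That makes 3.

3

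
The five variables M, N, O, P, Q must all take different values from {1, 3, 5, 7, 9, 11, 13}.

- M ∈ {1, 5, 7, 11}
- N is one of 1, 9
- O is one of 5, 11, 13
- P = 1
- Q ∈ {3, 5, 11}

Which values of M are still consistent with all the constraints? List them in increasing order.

P has just one choice, so P = 1. Remove 1 from M, N.
That leaves N = 9.
No further eliminations apply; M can still be any of 5, 7, 11.

5, 7, 11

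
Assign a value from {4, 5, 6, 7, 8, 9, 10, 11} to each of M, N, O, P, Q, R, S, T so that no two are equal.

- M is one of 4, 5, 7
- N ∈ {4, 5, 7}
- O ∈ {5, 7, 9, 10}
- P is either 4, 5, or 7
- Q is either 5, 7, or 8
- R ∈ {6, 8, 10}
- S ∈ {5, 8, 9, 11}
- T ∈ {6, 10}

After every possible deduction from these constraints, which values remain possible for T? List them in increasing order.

6, 10

Among the 8 variables, 11 fits only S (and all 8 values in {4, 5, 6, 7, 8, 9, 10, 11} must be used), so S = 11.
The 7 still-open variables draw from only 7 values {4, 5, 6, 7, 8, 9, 10}, so each is used; only O can be 9, hence O = 9.
The 3 variables M, N, P are confined to {4, 5, 7}, which locks those values in; drop them from Q.
Q has just one choice, so Q = 8. Eliminate 8 elsewhere: R.
No further eliminations apply; T can still be any of 6, 10.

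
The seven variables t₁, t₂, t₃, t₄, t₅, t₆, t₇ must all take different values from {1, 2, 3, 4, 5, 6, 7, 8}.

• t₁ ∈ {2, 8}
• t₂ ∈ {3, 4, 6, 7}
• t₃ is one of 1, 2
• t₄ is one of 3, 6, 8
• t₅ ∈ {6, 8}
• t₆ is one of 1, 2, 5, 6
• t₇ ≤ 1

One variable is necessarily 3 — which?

t₄

t₇ has just one choice, so t₇ = 1. Strike 1 from t₃, t₆.
t₃'s domain is down to {2}, so t₃ = 2. Remove 2 from t₁, t₆.
t₁ must be 8 (only option left). So t₄, t₅ can't be 8.
t₅ must be 6 (only option left). Strike 6 from t₂, t₄, t₆.
So 3 goes to t₄.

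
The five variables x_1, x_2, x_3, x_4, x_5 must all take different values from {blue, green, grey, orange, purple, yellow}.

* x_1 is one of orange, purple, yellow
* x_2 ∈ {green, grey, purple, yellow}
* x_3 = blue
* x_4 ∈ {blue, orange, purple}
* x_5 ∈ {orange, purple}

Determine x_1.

yellow

x_3 has just one choice, so x_3 = blue. Remove blue from x_4.
x_4 and x_5 between them cover only {orange, purple} — a naked pair. Remove those values from x_1, x_2.
So x_1 = yellow.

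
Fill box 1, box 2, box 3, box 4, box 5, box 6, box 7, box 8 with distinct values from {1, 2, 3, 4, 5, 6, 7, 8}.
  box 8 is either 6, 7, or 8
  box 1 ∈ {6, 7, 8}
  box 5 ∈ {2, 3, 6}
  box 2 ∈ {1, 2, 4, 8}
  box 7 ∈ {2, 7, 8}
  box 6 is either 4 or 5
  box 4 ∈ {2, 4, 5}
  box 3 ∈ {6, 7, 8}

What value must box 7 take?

2

The 8 variables together cover exactly {1, 2, 3, 4, 5, 6, 7, 8} — 8 values for 8 variables — and 1 appears only in box 2's list, so box 2 = 1.
Among the 7 still-open variables, 3 fits only box 5 (and all 7 values in {2, 3, 4, 5, 6, 7, 8} must be used), so box 5 = 3.
box 1, box 3, box 8 between them cover only {6, 7, 8} — a naked triple. Remove those values from box 7.
So box 7 = 2.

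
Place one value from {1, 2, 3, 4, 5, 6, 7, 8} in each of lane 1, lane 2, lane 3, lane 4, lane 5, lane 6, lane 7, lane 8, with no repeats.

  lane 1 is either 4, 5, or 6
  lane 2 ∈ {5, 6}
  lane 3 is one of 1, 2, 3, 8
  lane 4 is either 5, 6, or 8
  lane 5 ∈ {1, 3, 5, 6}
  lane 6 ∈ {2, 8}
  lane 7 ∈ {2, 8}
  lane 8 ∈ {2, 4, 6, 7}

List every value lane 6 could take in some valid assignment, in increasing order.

2, 8

The 8 variables draw from only 8 values {1, 2, 3, 4, 5, 6, 7, 8}, so each is used; only lane 8 can be 7, hence lane 8 = 7.
The 7 still-open variables draw from only 7 values {1, 2, 3, 4, 5, 6, 8}, so each is used; only lane 1 can be 4, hence lane 1 = 4.
The 2 variables lane 6 and lane 7 are confined to {2, 8}, which locks those values in; drop them from lane 3, lane 4.
The 2 variables lane 2 and lane 4 are confined to {5, 6}, which locks those values in; drop them from lane 5.
No further eliminations apply; lane 6 can still be any of 2, 8.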